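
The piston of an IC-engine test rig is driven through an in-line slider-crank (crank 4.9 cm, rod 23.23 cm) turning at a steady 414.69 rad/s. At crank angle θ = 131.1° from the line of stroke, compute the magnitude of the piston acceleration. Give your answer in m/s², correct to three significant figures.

ω = 414.7 rad/s
x(θ) = r cosθ + √(L² − r² sin²θ); with ω constant, a = ω²·d²x/dθ².
d²x/dθ² = −r cosθ − r²(cos2θ)/√u − r⁴ sin²2θ/(4u^{3/2}),  u = L² − r² sin²θ = 0.0525999 m².
Substituting r = 0.049 m, L = 0.2323 m, θ = 131.1°: d²x/dθ² = +0.033515 m.
a = ω²·d²x/dθ² = (414.7)²·(+0.033515) = +5763.5 m/s²;  |a| = 5763.5 m/s².

5760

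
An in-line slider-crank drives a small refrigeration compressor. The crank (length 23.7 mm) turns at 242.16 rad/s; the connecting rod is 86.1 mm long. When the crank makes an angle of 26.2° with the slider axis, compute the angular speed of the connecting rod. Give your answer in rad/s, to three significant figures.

60.3

ω = 242.2 rad/s
The rod makes angle φ with the slider axis where L sinφ = r sinθ; differentiating, L cosφ·φ̇ = r ω cosθ.
L cosφ = √(L² − r² sin²θ) = 0.085462 m.
|ω_rod| = r ω |cosθ| / √(L² − r² sin²θ) = 0.0237·242.2·0.89726/0.085462 = 60.255 rad/s.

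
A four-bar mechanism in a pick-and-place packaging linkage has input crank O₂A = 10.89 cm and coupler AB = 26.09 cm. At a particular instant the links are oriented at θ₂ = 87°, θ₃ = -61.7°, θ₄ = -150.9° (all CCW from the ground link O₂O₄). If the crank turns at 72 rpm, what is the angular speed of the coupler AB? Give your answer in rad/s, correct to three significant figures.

2.67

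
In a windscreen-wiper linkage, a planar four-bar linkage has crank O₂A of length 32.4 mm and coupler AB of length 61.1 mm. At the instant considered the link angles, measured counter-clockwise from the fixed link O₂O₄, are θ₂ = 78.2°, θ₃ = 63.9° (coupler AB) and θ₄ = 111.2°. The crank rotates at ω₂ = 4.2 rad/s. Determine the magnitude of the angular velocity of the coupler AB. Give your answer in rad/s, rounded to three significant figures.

ω₂ = 4.2 rad/s
Differentiating the loop-closure r₂e^{iθ₂}+r₃e^{iθ₃}=r₁+r₄e^{iθ₄} gives r₂ω₂e^{iθ₂}+r₃ω₃e^{iθ₃}=r₄ω₄e^{iθ₄}.
Eliminating the other unknown: ω₃ = r₂ω₂ sin(θ₄−θ₂) / [r₃ sin(θ₃−θ₄)].
Numerator sine = +0.54464; denominator sine = -0.73491.
Result = 0.0324·4.2·(+0.54464) / (0.0611·(-0.73491)) = -1.6505 rad/s; magnitude 1.6505 rad/s.

1.65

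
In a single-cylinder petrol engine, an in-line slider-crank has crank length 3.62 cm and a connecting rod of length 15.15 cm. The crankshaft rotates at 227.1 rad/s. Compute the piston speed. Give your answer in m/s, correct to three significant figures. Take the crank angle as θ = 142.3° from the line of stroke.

4.07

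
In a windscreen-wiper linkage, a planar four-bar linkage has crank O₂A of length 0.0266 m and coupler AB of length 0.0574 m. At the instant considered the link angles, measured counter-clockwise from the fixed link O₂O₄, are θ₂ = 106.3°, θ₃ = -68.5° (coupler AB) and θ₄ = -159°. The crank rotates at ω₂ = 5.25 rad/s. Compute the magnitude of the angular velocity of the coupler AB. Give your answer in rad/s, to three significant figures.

2.42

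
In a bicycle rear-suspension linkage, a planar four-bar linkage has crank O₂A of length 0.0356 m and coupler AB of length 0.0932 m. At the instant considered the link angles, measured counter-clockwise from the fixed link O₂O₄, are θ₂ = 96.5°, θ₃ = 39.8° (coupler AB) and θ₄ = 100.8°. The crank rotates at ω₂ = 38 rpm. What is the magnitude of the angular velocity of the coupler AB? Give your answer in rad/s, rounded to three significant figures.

0.130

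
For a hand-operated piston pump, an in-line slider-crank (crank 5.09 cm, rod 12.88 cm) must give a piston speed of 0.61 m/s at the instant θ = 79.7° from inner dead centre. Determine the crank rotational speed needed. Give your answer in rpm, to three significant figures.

For an in-line slider-crank, |v_piston| = rω|sinθ|·[1 + r cosθ/√(L² − r² sin²θ)].
With r = 0.0509 m, L = 0.1288 m, θ = 79.7°: the bracketed kinematic factor |dx/dθ| = 0.053921 m.
ω = v/|dx/dθ| = 0.61/0.053921 = 11.313 rad/s.
N = 60ω/(2π) = 108.03 rpm.

108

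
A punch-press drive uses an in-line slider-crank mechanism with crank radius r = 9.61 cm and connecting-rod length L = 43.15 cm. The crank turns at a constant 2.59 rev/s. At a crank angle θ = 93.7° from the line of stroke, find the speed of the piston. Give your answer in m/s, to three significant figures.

1.54

ω = 2π·2.59 = 16.27 rad/s
For an in-line slider-crank, x = r cosθ + √(L² − r² sin²θ), so v = −rω sinθ·[1 + r cosθ/√(L² − r² sin²θ)].
With r = 0.0961 m, L = 0.4315 m, θ = 93.7°: √(L² − r² sin²θ) = 0.42071 m.
v = −0.0961·16.27·0.99792·[1 + 0.0961·-0.06453/0.42071] = -1.5376 m/s.
|v| = 1.5376 m/s.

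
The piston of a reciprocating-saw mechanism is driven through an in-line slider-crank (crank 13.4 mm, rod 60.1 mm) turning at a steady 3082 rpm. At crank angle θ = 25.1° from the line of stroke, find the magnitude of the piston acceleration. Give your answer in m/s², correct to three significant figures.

ω = 2π·3082/60 = 322.7 rad/s
x(θ) = r cosθ + √(L² − r² sin²θ); with ω constant, a = ω²·d²x/dθ².
d²x/dθ² = −r cosθ − r²(cos2θ)/√u − r⁴ sin²2θ/(4u^{3/2}),  u = L² − r² sin²θ = 0.0035797 m².
Substituting r = 0.0134 m, L = 0.0601 m, θ = 25.1°: d²x/dθ² = -0.014078 m.
a = ω²·d²x/dθ² = (322.7)²·(-0.014078) = -1466.4 m/s²;  |a| = 1466.4 m/s².

1470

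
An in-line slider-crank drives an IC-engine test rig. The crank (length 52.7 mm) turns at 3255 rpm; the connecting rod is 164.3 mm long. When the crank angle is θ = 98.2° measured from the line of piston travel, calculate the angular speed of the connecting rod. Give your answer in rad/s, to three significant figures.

ω = 340.9 rad/s (converted from 3255 rpm).
The rod makes angle φ with the slider axis where L sinφ = r sinθ; differentiating, L cosφ·φ̇ = r ω cosθ.
L cosφ = √(L² − r² sin²θ) = 0.1558 m.
|ω_rod| = r ω |cosθ| / √(L² − r² sin²θ) = 0.0527·340.9·0.14263/0.1558 = 16.445 rad/s.

16.4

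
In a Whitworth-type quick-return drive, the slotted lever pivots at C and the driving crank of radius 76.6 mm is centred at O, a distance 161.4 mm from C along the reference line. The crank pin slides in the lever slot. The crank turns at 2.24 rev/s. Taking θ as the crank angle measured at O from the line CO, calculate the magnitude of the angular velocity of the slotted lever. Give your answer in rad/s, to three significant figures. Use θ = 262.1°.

2.06

ω = 14.07 rad/s (from 2.24 rev/s).
Crank pin A relative to C: A = (d + r cosθ, r sinθ); lever angle φ = atan2(r sinθ, d + r cosθ).
Differentiating tanφ: φ̇ = rω(d cosθ + r)/(d² + r² + 2dr cosθ).
d² + r² + 2dr cosθ = |CA|² = 0.028519 m²;  d cosθ + r = +0.054416 m.
|ω_lever| = |0.0766·14.07·+0.054416| / 0.028519 = 2.0571 rad/s.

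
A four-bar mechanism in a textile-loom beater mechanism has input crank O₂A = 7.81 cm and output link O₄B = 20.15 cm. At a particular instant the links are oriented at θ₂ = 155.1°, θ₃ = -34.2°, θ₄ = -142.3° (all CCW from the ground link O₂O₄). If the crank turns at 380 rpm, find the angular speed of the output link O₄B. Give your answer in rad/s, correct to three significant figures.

ω₂ = 39.79 rad/s (from 380 rpm).
Differentiating the loop-closure r₂e^{iθ₂}+r₃e^{iθ₃}=r₁+r₄e^{iθ₄} gives r₂ω₂e^{iθ₂}+r₃ω₃e^{iθ₃}=r₄ω₄e^{iθ₄}.
Eliminating the other unknown: ω₄ = r₂ω₂ sin(θ₂−θ₃) / [r₄ sin(θ₄−θ₃)].
Numerator sine = -0.16160; denominator sine = -0.95052.
Result = 0.0781·39.79·(-0.16160) / (0.2015·(-0.95052)) = +2.6223 rad/s; magnitude 2.6223 rad/s.

2.62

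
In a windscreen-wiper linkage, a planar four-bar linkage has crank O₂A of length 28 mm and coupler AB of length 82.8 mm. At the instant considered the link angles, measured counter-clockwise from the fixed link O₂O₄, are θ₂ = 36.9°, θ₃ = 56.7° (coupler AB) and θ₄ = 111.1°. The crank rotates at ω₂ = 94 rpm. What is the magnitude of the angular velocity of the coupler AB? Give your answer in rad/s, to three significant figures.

ω₂ = 9.844 rad/s (from 94 rpm).
Differentiating the loop-closure r₂e^{iθ₂}+r₃e^{iθ₃}=r₁+r₄e^{iθ₄} gives r₂ω₂e^{iθ₂}+r₃ω₃e^{iθ₃}=r₄ω₄e^{iθ₄}.
Eliminating the other unknown: ω₃ = r₂ω₂ sin(θ₄−θ₂) / [r₃ sin(θ₃−θ₄)].
Numerator sine = +0.96222; denominator sine = -0.81310.
Result = 0.028·9.844·(+0.96222) / (0.0828·(-0.81310)) = -3.9392 rad/s; magnitude 3.9392 rad/s.

3.94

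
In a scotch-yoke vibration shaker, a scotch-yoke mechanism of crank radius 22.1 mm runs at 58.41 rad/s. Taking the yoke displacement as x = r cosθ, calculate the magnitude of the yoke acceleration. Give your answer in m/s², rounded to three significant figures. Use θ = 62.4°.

34.9

ω = 58.41 rad/s
x = r cosθ ⇒ ẍ = −rω² cosθ (ω constant).
|a| = rω²|cosθ| = 0.0221·(58.41)²·|cos 62.4°| = 34.932 m/s².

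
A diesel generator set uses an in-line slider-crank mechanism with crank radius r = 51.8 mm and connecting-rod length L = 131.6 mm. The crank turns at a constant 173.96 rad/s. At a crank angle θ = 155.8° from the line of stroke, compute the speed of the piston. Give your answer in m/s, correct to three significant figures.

ω = 174 rad/s
For an in-line slider-crank, x = r cosθ + √(L² − r² sin²θ), so v = −rω sinθ·[1 + r cosθ/√(L² − r² sin²θ)].
With r = 0.0518 m, L = 0.1316 m, θ = 155.8°: √(L² − r² sin²θ) = 0.12988 m.
v = −0.0518·174·0.40992·[1 + 0.0518·-0.91212/0.12988] = -2.3501 m/s.
|v| = 2.3501 m/s.

2.35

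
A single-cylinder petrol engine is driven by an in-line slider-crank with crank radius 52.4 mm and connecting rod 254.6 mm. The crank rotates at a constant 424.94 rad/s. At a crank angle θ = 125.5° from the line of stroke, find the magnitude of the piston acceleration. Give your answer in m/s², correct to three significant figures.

6120

ω = 424.9 rad/s
x(θ) = r cosθ + √(L² − r² sin²θ); with ω constant, a = ω²·d²x/dθ².
d²x/dθ² = −r cosθ − r²(cos2θ)/√u − r⁴ sin²2θ/(4u^{3/2}),  u = L² − r² sin²θ = 0.0630013 m².
Substituting r = 0.0524 m, L = 0.2546 m, θ = 125.5°: d²x/dθ² = +0.033884 m.
a = ω²·d²x/dθ² = (424.9)²·(+0.033884) = +6118.5 m/s²;  |a| = 6118.5 m/s².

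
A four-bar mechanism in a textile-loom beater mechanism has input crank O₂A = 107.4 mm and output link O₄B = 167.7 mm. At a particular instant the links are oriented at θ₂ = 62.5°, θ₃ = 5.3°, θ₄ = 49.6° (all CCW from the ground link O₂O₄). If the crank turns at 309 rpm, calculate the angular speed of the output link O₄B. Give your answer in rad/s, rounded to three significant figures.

ω₂ = 32.36 rad/s (from 309 rpm).
Differentiating the loop-closure r₂e^{iθ₂}+r₃e^{iθ₃}=r₁+r₄e^{iθ₄} gives r₂ω₂e^{iθ₂}+r₃ω₃e^{iθ₃}=r₄ω₄e^{iθ₄}.
Eliminating the other unknown: ω₄ = r₂ω₂ sin(θ₂−θ₃) / [r₄ sin(θ₄−θ₃)].
Numerator sine = +0.84057; denominator sine = +0.69842.
Result = 0.1074·32.36·(+0.84057) / (0.1677·(+0.69842)) = +24.941 rad/s; magnitude 24.941 rad/s.

24.9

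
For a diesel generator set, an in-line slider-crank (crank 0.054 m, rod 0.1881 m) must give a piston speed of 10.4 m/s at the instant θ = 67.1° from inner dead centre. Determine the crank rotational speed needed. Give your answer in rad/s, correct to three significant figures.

187

For an in-line slider-crank, |v_piston| = rω|sinθ|·[1 + r cosθ/√(L² − r² sin²θ)].
With r = 0.054 m, L = 0.1881 m, θ = 67.1°: the bracketed kinematic factor |dx/dθ| = 0.055506 m.
ω = v/|dx/dθ| = 10.4/0.055506 = 187.37 rad/s.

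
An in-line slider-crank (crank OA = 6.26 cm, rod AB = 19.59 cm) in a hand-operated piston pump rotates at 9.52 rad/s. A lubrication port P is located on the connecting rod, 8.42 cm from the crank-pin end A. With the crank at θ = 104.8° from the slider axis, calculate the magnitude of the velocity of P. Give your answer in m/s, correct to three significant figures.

0.562

ω = 9.52 rad/s.  Crank-pin speed |V_A| = rω = 0.59595 m/s, perpendicular to OA.
Rod angle: sinφ = −(r/L) sinθ ⇒ φ = -17.996°; ω_rod = −rω cosθ/√(L²−r²sin²θ) = +0.81707 rad/s.
V_P = V_A + ω_rod × AP, with AP = 0.0842 m along the rod.
Components: V_Px = −rω sinθ − a·ω_rod·sinφ = -0.55493 m/s;  V_Py = rω cosθ + a·ω_rod·cosφ = -0.086802 m/s.
|V_P| = √(V_Px² + V_Py²) = 0.56167 m/s.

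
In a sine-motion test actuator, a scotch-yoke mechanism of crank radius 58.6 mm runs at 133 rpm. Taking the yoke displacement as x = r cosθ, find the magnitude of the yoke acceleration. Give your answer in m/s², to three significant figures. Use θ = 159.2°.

ω = 13.93 rad/s (from 133 rpm).
x = r cosθ ⇒ ẍ = −rω² cosθ (ω constant).
|a| = rω²|cosθ| = 0.0586·(13.93)²·|cos 159.2°| = 10.626 m/s².

10.6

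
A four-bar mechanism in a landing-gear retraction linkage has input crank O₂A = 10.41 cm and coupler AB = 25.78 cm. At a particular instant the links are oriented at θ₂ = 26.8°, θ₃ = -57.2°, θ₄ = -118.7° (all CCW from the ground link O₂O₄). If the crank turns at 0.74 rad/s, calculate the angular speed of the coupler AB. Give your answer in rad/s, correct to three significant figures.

0.193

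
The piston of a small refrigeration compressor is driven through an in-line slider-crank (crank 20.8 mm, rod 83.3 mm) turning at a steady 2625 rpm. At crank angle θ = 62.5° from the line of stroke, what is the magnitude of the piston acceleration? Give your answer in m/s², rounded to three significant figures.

499

ω = 2π·2625/60 = 274.9 rad/s
x(θ) = r cosθ + √(L² − r² sin²θ); with ω constant, a = ω²·d²x/dθ².
d²x/dθ² = −r cosθ − r²(cos2θ)/√u − r⁴ sin²2θ/(4u^{3/2}),  u = L² − r² sin²θ = 0.00659849 m².
Substituting r = 0.0208 m, L = 0.0833 m, θ = 62.5°: d²x/dθ² = -0.0066081 m.
a = ω²·d²x/dθ² = (274.9)²·(-0.0066081) = -499.33 m/s²;  |a| = 499.33 m/s².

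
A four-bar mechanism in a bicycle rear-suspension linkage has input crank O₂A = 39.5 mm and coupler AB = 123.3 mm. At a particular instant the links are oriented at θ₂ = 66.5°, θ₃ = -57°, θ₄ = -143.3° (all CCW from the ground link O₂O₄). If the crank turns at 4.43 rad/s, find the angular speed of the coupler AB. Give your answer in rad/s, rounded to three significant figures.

0.707

ω₂ = 4.43 rad/s
Differentiating the loop-closure r₂e^{iθ₂}+r₃e^{iθ₃}=r₁+r₄e^{iθ₄} gives r₂ω₂e^{iθ₂}+r₃ω₃e^{iθ₃}=r₄ω₄e^{iθ₄}.
Eliminating the other unknown: ω₃ = r₂ω₂ sin(θ₄−θ₂) / [r₃ sin(θ₃−θ₄)].
Numerator sine = +0.49697; denominator sine = +0.99792.
Result = 0.0395·4.43·(+0.49697) / (0.1233·(+0.99792)) = +0.70677 rad/s; magnitude 0.70677 rad/s.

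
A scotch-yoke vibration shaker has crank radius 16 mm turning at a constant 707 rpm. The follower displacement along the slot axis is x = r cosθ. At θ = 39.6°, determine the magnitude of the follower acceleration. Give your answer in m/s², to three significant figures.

67.6

ω = 74.04 rad/s (from 707 rpm).
x = r cosθ ⇒ ẍ = −rω² cosθ (ω constant).
|a| = rω²|cosθ| = 0.016·(74.04)²·|cos 39.6°| = 67.577 m/s².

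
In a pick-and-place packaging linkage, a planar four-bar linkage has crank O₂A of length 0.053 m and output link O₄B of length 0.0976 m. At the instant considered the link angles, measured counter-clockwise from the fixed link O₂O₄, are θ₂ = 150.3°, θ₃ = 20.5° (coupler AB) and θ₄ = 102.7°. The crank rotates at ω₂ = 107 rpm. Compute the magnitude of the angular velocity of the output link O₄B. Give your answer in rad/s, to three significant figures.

ω₂ = 11.21 rad/s (from 107 rpm).
Differentiating the loop-closure r₂e^{iθ₂}+r₃e^{iθ₃}=r₁+r₄e^{iθ₄} gives r₂ω₂e^{iθ₂}+r₃ω₃e^{iθ₃}=r₄ω₄e^{iθ₄}.
Eliminating the other unknown: ω₄ = r₂ω₂ sin(θ₂−θ₃) / [r₄ sin(θ₄−θ₃)].
Numerator sine = +0.76828; denominator sine = +0.99075.
Result = 0.053·11.21·(+0.76828) / (0.0976·(+0.99075)) = +4.7184 rad/s; magnitude 4.7184 rad/s.

4.72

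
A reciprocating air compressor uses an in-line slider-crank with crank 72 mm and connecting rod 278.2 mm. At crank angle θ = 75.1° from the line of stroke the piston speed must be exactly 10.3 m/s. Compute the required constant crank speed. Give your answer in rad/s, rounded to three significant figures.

139

For an in-line slider-crank, |v_piston| = rω|sinθ|·[1 + r cosθ/√(L² − r² sin²θ)].
With r = 0.072 m, L = 0.2782 m, θ = 75.1°: the bracketed kinematic factor |dx/dθ| = 0.074361 m.
ω = v/|dx/dθ| = 10.3/0.074361 = 138.51 rad/s.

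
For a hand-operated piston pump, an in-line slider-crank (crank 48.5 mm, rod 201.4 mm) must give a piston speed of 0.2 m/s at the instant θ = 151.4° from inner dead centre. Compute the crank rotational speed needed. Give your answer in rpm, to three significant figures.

For an in-line slider-crank, |v_piston| = rω|sinθ|·[1 + r cosθ/√(L² − r² sin²θ)].
With r = 0.0485 m, L = 0.2014 m, θ = 151.4°: the bracketed kinematic factor |dx/dθ| = 0.018275 m.
ω = v/|dx/dθ| = 0.2/0.018275 = 10.944 rad/s.
N = 60ω/(2π) = 104.51 rpm.

105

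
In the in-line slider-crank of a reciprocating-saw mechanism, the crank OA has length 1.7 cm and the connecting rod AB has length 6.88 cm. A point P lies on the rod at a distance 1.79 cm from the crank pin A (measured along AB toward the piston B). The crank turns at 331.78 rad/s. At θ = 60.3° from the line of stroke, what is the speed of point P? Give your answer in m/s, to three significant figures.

ω = 331.8 rad/s.  Crank-pin speed |V_A| = rω = 5.6403 m/s, perpendicular to OA.
Rod angle: sinφ = −(r/L) sinθ ⇒ φ = -12.394°; ω_rod = −rω cosθ/√(L²−r²sin²θ) = -41.587 rad/s.
V_P = V_A + ω_rod × AP, with AP = 0.0179 m along the rod.
Components: V_Px = −rω sinθ − a·ω_rod·sinφ = -5.0591 m/s;  V_Py = rω cosθ + a·ω_rod·cosφ = +2.0675 m/s.
|V_P| = √(V_Px² + V_Py²) = 5.4652 m/s.

5.47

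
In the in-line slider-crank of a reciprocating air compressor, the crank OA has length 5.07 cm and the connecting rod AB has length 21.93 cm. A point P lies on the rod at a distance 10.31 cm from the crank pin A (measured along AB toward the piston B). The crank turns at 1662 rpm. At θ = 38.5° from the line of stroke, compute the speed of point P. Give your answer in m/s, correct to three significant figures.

ω = 174 rad/s.  Crank-pin speed |V_A| = rω = 8.824 m/s, perpendicular to OA.
Rod angle: sinφ = −(r/L) sinθ ⇒ φ = -8.275°; ω_rod = −rω cosθ/√(L²−r²sin²θ) = -31.821 rad/s.
V_P = V_A + ω_rod × AP, with AP = 0.1031 m along the rod.
Components: V_Px = −rω sinθ − a·ω_rod·sinφ = -5.9653 m/s;  V_Py = rω cosθ + a·ω_rod·cosφ = +3.6591 m/s.
|V_P| = √(V_Px² + V_Py²) = 6.9981 m/s.

7.00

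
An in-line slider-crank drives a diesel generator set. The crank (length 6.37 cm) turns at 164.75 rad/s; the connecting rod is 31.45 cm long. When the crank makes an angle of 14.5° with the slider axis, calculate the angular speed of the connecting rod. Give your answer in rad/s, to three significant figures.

ω = 164.8 rad/s
The rod makes angle φ with the slider axis where L sinφ = r sinθ; differentiating, L cosφ·φ̇ = r ω cosθ.
L cosφ = √(L² − r² sin²θ) = 0.3141 m.
|ω_rod| = r ω |cosθ| / √(L² − r² sin²θ) = 0.0637·164.8·0.96815/0.3141 = 32.348 rad/s.

32.3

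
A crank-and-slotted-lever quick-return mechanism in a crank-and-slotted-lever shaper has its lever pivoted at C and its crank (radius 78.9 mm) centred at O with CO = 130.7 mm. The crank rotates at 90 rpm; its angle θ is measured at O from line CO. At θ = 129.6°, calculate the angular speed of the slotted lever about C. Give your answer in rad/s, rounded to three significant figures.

ω = 9.425 rad/s (from 90 rpm).
Crank pin A relative to C: A = (d + r cosθ, r sinθ); lever angle φ = atan2(r sinθ, d + r cosθ).
Differentiating tanφ: φ̇ = rω(d cosθ + r)/(d² + r² + 2dr cosθ).
d² + r² + 2dr cosθ = |CA|² = 0.0101612 m²;  d cosθ + r = -0.0044113 m.
|ω_lever| = |0.0789·9.425·-0.0044113| / 0.0101612 = 0.32283 rad/s.

0.323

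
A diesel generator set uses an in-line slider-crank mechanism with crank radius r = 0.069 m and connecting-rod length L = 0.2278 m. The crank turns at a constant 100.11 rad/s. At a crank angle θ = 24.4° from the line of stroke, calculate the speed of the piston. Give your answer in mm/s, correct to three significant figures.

ω = 100.1 rad/s
For an in-line slider-crank, x = r cosθ + √(L² − r² sin²θ), so v = −rω sinθ·[1 + r cosθ/√(L² − r² sin²θ)].
With r = 0.069 m, L = 0.2278 m, θ = 24.4°: √(L² − r² sin²θ) = 0.22601 m.
v = −0.069·100.1·0.41310·[1 + 0.069·0.91068/0.22601] = -3.6469 m/s.
|v| = 3.6469 m/s = 3646.9 mm/s.

3650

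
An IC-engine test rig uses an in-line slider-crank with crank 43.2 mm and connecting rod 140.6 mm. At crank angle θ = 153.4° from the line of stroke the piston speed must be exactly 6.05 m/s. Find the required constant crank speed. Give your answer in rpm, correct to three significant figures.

For an in-line slider-crank, |v_piston| = rω|sinθ|·[1 + r cosθ/√(L² − r² sin²θ)].
With r = 0.0432 m, L = 0.1406 m, θ = 153.4°: the bracketed kinematic factor |dx/dθ| = 0.013978 m.
ω = v/|dx/dθ| = 6.05/0.013978 = 432.82 rad/s.
N = 60ω/(2π) = 4133.2 rpm.

4130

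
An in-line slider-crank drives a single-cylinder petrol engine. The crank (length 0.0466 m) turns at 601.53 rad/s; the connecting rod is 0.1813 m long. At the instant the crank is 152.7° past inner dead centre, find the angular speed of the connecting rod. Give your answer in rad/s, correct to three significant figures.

138

ω = 601.5 rad/s
The rod makes angle φ with the slider axis where L sinφ = r sinθ; differentiating, L cosφ·φ̇ = r ω cosθ.
L cosφ = √(L² − r² sin²θ) = 0.18004 m.
|ω_rod| = r ω |cosθ| / √(L² − r² sin²θ) = 0.0466·601.5·0.88862/0.18004 = 138.36 rad/s.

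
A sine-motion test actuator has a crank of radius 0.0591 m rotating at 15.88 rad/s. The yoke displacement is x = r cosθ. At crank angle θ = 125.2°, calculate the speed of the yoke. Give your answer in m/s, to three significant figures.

0.767

ω = 15.88 rad/s
x = r cosθ ⇒ ẋ = −rω sinθ.
|v| = rω|sinθ| = 0.0591·15.88·|sin 125.2°| = 0.7669 m/s.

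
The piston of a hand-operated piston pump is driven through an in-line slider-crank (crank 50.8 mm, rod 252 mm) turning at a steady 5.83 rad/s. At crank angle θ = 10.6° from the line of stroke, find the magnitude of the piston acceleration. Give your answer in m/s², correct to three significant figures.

ω = 5.83 rad/s
x(θ) = r cosθ + √(L² − r² sin²θ); with ω constant, a = ω²·d²x/dθ².
d²x/dθ² = −r cosθ − r²(cos2θ)/√u − r⁴ sin²2θ/(4u^{3/2}),  u = L² − r² sin²θ = 0.0634167 m².
Substituting r = 0.0508 m, L = 0.252 m, θ = 10.6°: d²x/dθ² = -0.059501 m.
a = ω²·d²x/dθ² = (5.83)²·(-0.059501) = -2.0224 m/s²;  |a| = 2.0224 m/s².

2.02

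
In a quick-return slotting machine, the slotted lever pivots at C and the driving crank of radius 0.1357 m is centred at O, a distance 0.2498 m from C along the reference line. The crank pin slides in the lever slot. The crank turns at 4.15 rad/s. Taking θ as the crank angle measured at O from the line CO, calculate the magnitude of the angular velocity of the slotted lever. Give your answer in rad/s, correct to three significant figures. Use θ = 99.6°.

ω = 4.15 rad/s
Crank pin A relative to C: A = (d + r cosθ, r sinθ); lever angle φ = atan2(r sinθ, d + r cosθ).
Differentiating tanφ: φ̇ = rω(d cosθ + r)/(d² + r² + 2dr cosθ).
d² + r² + 2dr cosθ = |CA|² = 0.0695083 m²;  d cosθ + r = +0.094041 m.
|ω_lever| = |0.1357·4.15·+0.094041| / 0.0695083 = 0.76192 rad/s.

0.762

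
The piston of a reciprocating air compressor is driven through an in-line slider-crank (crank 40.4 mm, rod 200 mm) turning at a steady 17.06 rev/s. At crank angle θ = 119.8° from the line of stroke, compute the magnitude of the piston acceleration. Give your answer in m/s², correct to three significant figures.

ω = 2π·17.1 = 107.2 rad/s
x(θ) = r cosθ + √(L² − r² sin²θ); with ω constant, a = ω²·d²x/dθ².
d²x/dθ² = −r cosθ − r²(cos2θ)/√u − r⁴ sin²2θ/(4u^{3/2}),  u = L² − r² sin²θ = 0.038771 m².
Substituting r = 0.0404 m, L = 0.2 m, θ = 119.8°: d²x/dθ² = +0.024207 m.
a = ω²·d²x/dθ² = (107.2)²·(+0.024207) = +278.14 m/s²;  |a| = 278.14 m/s².

278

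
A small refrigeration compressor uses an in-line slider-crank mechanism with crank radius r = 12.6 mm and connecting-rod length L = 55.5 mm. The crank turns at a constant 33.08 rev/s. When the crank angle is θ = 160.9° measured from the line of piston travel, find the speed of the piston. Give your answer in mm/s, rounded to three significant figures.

ω = 2π·33.1 = 207.8 rad/s
For an in-line slider-crank, x = r cosθ + √(L² − r² sin²θ), so v = −rω sinθ·[1 + r cosθ/√(L² − r² sin²θ)].
With r = 0.0126 m, L = 0.0555 m, θ = 160.9°: √(L² − r² sin²θ) = 0.055347 m.
v = −0.0126·207.8·0.32722·[1 + 0.0126·-0.94495/0.055347] = -0.6726 m/s.
|v| = 0.6726 m/s = 672.6 mm/s.

673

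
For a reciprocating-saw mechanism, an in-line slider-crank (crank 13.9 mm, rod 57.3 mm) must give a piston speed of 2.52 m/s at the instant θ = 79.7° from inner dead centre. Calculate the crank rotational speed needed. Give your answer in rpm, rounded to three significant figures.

1680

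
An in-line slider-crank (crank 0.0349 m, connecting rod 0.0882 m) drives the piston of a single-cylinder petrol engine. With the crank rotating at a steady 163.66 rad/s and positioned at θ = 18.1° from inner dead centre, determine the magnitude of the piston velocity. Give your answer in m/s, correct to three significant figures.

2.45

ω = 163.7 rad/s
For an in-line slider-crank, x = r cosθ + √(L² − r² sin²θ), so v = −rω sinθ·[1 + r cosθ/√(L² − r² sin²θ)].
With r = 0.0349 m, L = 0.0882 m, θ = 18.1°: √(L² − r² sin²θ) = 0.087531 m.
v = −0.0349·163.7·0.31068·[1 + 0.0349·0.95052/0.087531] = -2.447 m/s.
|v| = 2.447 m/s.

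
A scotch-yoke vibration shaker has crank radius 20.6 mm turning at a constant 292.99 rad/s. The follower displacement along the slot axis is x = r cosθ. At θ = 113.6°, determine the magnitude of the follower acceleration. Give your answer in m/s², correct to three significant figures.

708

ω = 293 rad/s
x = r cosθ ⇒ ẍ = −rω² cosθ (ω constant).
|a| = rω²|cosθ| = 0.0206·(293)²·|cos 113.6°| = 707.96 m/s².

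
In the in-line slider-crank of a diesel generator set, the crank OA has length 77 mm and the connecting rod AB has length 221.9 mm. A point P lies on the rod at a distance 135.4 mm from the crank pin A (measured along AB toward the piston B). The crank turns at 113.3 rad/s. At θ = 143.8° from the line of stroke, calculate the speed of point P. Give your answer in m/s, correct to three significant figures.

ω = 113.3 rad/s.  Crank-pin speed |V_A| = rω = 8.7241 m/s, perpendicular to OA.
Rod angle: sinφ = −(r/L) sinθ ⇒ φ = -11.826°; ω_rod = −rω cosθ/√(L²−r²sin²θ) = +32.414 rad/s.
V_P = V_A + ω_rod × AP, with AP = 0.1354 m along the rod.
Components: V_Px = −rω sinθ − a·ω_rod·sinφ = -4.253 m/s;  V_Py = rω cosθ + a·ω_rod·cosφ = -2.7443 m/s.
|V_P| = √(V_Px² + V_Py²) = 5.0616 m/s.

5.06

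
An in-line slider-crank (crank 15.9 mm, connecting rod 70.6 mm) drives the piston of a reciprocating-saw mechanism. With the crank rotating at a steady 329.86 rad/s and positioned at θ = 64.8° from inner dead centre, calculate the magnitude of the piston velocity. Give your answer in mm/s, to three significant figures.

5210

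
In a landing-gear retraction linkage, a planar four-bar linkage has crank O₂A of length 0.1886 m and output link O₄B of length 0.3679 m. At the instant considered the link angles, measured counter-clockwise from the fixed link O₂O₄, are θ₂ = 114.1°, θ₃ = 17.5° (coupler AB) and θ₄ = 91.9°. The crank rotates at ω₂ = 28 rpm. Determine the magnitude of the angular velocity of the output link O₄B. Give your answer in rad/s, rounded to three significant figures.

ω₂ = 2.932 rad/s (from 28 rpm).
Differentiating the loop-closure r₂e^{iθ₂}+r₃e^{iθ₃}=r₁+r₄e^{iθ₄} gives r₂ω₂e^{iθ₂}+r₃ω₃e^{iθ₃}=r₄ω₄e^{iθ₄}.
Eliminating the other unknown: ω₄ = r₂ω₂ sin(θ₂−θ₃) / [r₄ sin(θ₄−θ₃)].
Numerator sine = +0.99337; denominator sine = +0.96316.
Result = 0.1886·2.932·(+0.99337) / (0.3679·(+0.96316)) = +1.5503 rad/s; magnitude 1.5503 rad/s.

1.55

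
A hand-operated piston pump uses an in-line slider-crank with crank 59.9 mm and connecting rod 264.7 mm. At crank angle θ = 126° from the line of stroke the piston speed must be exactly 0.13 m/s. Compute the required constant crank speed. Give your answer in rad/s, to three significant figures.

3.10

For an in-line slider-crank, |v_piston| = rω|sinθ|·[1 + r cosθ/√(L² − r² sin²θ)].
With r = 0.0599 m, L = 0.2647 m, θ = 126°: the bracketed kinematic factor |dx/dθ| = 0.041904 m.
ω = v/|dx/dθ| = 0.13/0.041904 = 3.1024 rad/s.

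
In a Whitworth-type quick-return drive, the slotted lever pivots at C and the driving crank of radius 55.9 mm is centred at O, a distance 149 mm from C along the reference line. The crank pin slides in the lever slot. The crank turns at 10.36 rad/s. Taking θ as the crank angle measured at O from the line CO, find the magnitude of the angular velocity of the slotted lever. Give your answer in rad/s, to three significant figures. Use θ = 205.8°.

ω = 10.36 rad/s
Crank pin A relative to C: A = (d + r cosθ, r sinθ); lever angle φ = atan2(r sinθ, d + r cosθ).
Differentiating tanφ: φ̇ = rω(d cosθ + r)/(d² + r² + 2dr cosθ).
d² + r² + 2dr cosθ = |CA|² = 0.0103281 m²;  d cosθ + r = -0.078247 m.
|ω_lever| = |0.0559·10.36·-0.078247| / 0.0103281 = 4.3875 rad/s.

4.39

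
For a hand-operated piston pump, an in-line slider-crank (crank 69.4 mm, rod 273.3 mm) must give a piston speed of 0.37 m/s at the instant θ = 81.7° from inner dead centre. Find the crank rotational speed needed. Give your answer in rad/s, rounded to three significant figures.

5.19

For an in-line slider-crank, |v_piston| = rω|sinθ|·[1 + r cosθ/√(L² − r² sin²θ)].
With r = 0.0694 m, L = 0.2733 m, θ = 81.7°: the bracketed kinematic factor |dx/dθ| = 0.071274 m.
ω = v/|dx/dθ| = 0.37/0.071274 = 5.1912 rad/s.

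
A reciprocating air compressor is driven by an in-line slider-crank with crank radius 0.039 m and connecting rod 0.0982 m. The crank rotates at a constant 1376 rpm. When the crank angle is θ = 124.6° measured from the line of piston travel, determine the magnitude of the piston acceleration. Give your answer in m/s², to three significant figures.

568

ω = 2π·1376/60 = 144.1 rad/s
x(θ) = r cosθ + √(L² − r² sin²θ); with ω constant, a = ω²·d²x/dθ².
d²x/dθ² = −r cosθ − r²(cos2θ)/√u − r⁴ sin²2θ/(4u^{3/2}),  u = L² − r² sin²θ = 0.00861268 m².
Substituting r = 0.039 m, L = 0.0982 m, θ = 124.6°: d²x/dθ² = +0.027334 m.
a = ω²·d²x/dθ² = (144.1)²·(+0.027334) = +567.53 m/s²;  |a| = 567.53 m/s².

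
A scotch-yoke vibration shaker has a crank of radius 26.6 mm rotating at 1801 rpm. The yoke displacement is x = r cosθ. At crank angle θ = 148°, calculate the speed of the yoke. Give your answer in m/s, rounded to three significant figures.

ω = 188.6 rad/s (from 1801 rpm).
x = r cosθ ⇒ ẋ = −rω sinθ.
|v| = rω|sinθ| = 0.0266·188.6·|sin 148°| = 2.6585 m/s.

2.66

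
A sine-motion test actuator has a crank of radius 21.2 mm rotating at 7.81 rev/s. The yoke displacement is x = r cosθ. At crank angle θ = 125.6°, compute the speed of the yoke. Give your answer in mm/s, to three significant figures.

846

ω = 49.07 rad/s (from 7.81 rev/s).
x = r cosθ ⇒ ẋ = −rω sinθ.
|v| = rω|sinθ| = 0.0212·49.07·|sin 125.6°| = 0.84588 m/s = 845.88 mm/s.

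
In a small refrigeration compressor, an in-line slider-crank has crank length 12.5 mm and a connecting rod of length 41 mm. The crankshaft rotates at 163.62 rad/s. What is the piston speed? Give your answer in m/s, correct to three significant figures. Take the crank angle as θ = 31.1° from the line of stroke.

ω = 163.6 rad/s
For an in-line slider-crank, x = r cosθ + √(L² − r² sin²θ), so v = −rω sinθ·[1 + r cosθ/√(L² − r² sin²θ)].
With r = 0.0125 m, L = 0.041 m, θ = 31.1°: √(L² − r² sin²θ) = 0.040488 m.
v = −0.0125·163.6·0.51653·[1 + 0.0125·0.85627/0.040488] = -1.3357 m/s.
|v| = 1.3357 m/s.

1.34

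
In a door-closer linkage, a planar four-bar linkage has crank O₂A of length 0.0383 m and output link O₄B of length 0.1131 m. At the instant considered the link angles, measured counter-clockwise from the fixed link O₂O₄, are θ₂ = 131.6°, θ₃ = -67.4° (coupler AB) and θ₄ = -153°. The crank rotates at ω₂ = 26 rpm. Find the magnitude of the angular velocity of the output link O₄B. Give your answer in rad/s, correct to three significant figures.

0.301

ω₂ = 2.723 rad/s (from 26 rpm).
Differentiating the loop-closure r₂e^{iθ₂}+r₃e^{iθ₃}=r₁+r₄e^{iθ₄} gives r₂ω₂e^{iθ₂}+r₃ω₃e^{iθ₃}=r₄ω₄e^{iθ₄}.
Eliminating the other unknown: ω₄ = r₂ω₂ sin(θ₂−θ₃) / [r₄ sin(θ₄−θ₃)].
Numerator sine = -0.32557; denominator sine = -0.99705.
Result = 0.0383·2.723·(-0.32557) / (0.1131·(-0.99705)) = +0.30107 rad/s; magnitude 0.30107 rad/s.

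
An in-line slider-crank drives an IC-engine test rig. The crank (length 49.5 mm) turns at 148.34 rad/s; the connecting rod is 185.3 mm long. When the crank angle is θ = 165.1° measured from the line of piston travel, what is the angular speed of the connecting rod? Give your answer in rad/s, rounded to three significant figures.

38.4

ω = 148.3 rad/s
The rod makes angle φ with the slider axis where L sinφ = r sinθ; differentiating, L cosφ·φ̇ = r ω cosθ.
L cosφ = √(L² − r² sin²θ) = 0.18486 m.
|ω_rod| = r ω |cosθ| / √(L² − r² sin²θ) = 0.0495·148.3·0.96638/0.18486 = 38.385 rad/s.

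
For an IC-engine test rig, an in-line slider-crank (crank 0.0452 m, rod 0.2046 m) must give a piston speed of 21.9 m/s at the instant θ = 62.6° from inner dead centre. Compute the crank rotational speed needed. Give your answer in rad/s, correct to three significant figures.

For an in-line slider-crank, |v_piston| = rω|sinθ|·[1 + r cosθ/√(L² − r² sin²θ)].
With r = 0.0452 m, L = 0.2046 m, θ = 62.6°: the bracketed kinematic factor |dx/dθ| = 0.04429 m.
ω = v/|dx/dθ| = 21.9/0.04429 = 494.47 rad/s.

494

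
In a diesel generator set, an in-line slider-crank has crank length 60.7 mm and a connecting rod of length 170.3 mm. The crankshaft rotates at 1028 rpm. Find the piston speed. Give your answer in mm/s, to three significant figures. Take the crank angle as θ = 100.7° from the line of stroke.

ω = 2π·1028/60 = 107.7 rad/s
For an in-line slider-crank, x = r cosθ + √(L² − r² sin²θ), so v = −rω sinθ·[1 + r cosθ/√(L² − r² sin²θ)].
With r = 0.0607 m, L = 0.1703 m, θ = 100.7°: √(L² − r² sin²θ) = 0.15951 m.
v = −0.0607·107.7·0.98261·[1 + 0.0607·-0.18567/0.15951] = -5.9672 m/s.
|v| = 5.9672 m/s = 5967.2 mm/s.

5970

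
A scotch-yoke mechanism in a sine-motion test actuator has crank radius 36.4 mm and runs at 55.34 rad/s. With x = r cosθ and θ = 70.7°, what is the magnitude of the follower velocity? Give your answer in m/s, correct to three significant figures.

ω = 55.34 rad/s
x = r cosθ ⇒ ẋ = −rω sinθ.
|v| = rω|sinθ| = 0.0364·55.34·|sin 70.7°| = 1.9012 m/s.

1.90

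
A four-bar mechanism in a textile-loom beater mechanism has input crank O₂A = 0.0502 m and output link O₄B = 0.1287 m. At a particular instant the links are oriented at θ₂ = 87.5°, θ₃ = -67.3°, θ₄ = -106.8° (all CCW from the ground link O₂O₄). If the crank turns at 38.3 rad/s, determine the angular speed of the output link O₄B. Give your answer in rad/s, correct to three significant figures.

10.00

ω₂ = 38.3 rad/s
Differentiating the loop-closure r₂e^{iθ₂}+r₃e^{iθ₃}=r₁+r₄e^{iθ₄} gives r₂ω₂e^{iθ₂}+r₃ω₃e^{iθ₃}=r₄ω₄e^{iθ₄}.
Eliminating the other unknown: ω₄ = r₂ω₂ sin(θ₂−θ₃) / [r₄ sin(θ₄−θ₃)].
Numerator sine = +0.42578; denominator sine = -0.63608.
Result = 0.0502·38.3·(+0.42578) / (0.1287·(-0.63608)) = -10 rad/s; magnitude 10 rad/s.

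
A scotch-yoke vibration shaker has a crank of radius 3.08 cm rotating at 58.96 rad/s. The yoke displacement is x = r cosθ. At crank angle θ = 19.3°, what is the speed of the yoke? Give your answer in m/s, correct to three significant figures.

ω = 58.96 rad/s
x = r cosθ ⇒ ẋ = −rω sinθ.
|v| = rω|sinθ| = 0.0308·58.96·|sin 19.3°| = 0.6002 m/s.

0.600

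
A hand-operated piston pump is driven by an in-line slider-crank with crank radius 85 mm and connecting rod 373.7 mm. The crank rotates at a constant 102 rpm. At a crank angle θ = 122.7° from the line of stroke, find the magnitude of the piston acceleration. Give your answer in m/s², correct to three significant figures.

6.15

ω = 2π·102/60 = 10.68 rad/s
x(θ) = r cosθ + √(L² − r² sin²θ); with ω constant, a = ω²·d²x/dθ².
d²x/dθ² = −r cosθ − r²(cos2θ)/√u − r⁴ sin²2θ/(4u^{3/2}),  u = L² − r² sin²θ = 0.134535 m².
Substituting r = 0.085 m, L = 0.3737 m, θ = 122.7°: d²x/dθ² = +0.053902 m.
a = ω²·d²x/dθ² = (10.68)²·(+0.053902) = +6.1498 m/s²;  |a| = 6.1498 m/s².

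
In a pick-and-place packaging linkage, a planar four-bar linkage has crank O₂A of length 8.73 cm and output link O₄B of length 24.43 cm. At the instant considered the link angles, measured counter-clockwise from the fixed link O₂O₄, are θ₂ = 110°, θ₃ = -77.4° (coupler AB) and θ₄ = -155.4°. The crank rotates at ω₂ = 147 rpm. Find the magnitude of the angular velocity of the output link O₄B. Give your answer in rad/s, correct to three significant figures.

ω₂ = 15.39 rad/s (from 147 rpm).
Differentiating the loop-closure r₂e^{iθ₂}+r₃e^{iθ₃}=r₁+r₄e^{iθ₄} gives r₂ω₂e^{iθ₂}+r₃ω₃e^{iθ₃}=r₄ω₄e^{iθ₄}.
Eliminating the other unknown: ω₄ = r₂ω₂ sin(θ₂−θ₃) / [r₄ sin(θ₄−θ₃)].
Numerator sine = -0.12880; denominator sine = -0.97815.
Result = 0.0873·15.39·(-0.12880) / (0.2443·(-0.97815)) = +0.72432 rad/s; magnitude 0.72432 rad/s.

0.724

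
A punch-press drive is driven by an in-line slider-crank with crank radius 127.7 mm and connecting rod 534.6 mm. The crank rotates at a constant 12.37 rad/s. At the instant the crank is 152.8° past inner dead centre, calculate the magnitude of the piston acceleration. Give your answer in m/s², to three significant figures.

14.6

ω = 12.37 rad/s
x(θ) = r cosθ + √(L² − r² sin²θ); with ω constant, a = ω²·d²x/dθ².
d²x/dθ² = −r cosθ − r²(cos2θ)/√u − r⁴ sin²2θ/(4u^{3/2}),  u = L² − r² sin²θ = 0.28239 m².
Substituting r = 0.1277 m, L = 0.5346 m, θ = 152.8°: d²x/dθ² = +0.095422 m.
a = ω²·d²x/dθ² = (12.37)²·(+0.095422) = +14.601 m/s²;  |a| = 14.601 m/s².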